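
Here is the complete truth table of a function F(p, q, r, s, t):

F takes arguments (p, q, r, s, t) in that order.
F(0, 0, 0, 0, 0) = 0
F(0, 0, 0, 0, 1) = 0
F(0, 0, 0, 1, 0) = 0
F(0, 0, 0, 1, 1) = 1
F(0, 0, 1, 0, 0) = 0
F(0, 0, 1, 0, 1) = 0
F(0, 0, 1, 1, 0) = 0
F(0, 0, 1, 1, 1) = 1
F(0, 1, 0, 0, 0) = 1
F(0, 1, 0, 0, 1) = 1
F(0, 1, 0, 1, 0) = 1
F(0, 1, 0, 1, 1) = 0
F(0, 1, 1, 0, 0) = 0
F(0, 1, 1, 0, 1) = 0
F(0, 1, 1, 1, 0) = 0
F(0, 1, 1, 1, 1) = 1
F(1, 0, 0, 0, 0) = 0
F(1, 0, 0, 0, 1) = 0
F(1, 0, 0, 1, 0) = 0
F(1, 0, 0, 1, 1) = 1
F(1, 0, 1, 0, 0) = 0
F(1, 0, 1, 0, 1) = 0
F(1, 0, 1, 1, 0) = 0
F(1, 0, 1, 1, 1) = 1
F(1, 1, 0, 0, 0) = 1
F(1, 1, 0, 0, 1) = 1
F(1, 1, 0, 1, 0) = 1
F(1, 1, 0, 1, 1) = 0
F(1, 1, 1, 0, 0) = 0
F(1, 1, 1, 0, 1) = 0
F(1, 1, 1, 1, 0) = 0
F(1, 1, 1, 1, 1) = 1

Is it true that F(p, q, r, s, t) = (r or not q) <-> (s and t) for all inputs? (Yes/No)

Yes

Test each input against both F and the formula:
  p=0, q=0, r=0, s=0, t=0: formula gives 0, F = 0 ✓
  p=0, q=0, r=0, s=0, t=1: formula gives 0, F = 0 ✓
  p=0, q=0, r=0, s=1, t=0: formula gives 0, F = 0 ✓
  p=0, q=0, r=0, s=1, t=1: formula gives 1, F = 1 ✓
  …and likewise for the remaining 28 rows.
No disagreement on any input; they are logically equivalent.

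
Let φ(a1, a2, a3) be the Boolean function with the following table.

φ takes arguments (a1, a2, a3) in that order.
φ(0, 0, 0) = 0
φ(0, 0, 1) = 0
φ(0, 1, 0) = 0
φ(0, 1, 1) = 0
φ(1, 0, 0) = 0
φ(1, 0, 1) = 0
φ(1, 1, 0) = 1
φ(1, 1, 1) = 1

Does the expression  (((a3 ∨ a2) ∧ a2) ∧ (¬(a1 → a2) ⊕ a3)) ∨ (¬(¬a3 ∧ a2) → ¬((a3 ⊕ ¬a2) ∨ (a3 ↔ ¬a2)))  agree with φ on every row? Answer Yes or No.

No

Check the formula against φ row by row:
  a1=0, a2=0, a3=0: formula gives 0, φ = 0 ✓
  a1=0, a2=0, a3=1: formula gives 0, φ = 0 ✓
  a1=0, a2=1, a3=0: formula gives 1, but φ = 0 ✗
A single disagreement suffices: at (0,1,0) they differ, so the formula does not compute φ.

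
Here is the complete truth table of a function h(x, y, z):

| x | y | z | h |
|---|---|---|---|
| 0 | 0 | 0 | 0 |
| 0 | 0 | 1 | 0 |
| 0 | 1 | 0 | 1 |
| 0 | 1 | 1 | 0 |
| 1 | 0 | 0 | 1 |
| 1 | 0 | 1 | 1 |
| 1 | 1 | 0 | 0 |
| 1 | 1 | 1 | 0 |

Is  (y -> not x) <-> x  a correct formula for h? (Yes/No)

No

Test each input against both h and the formula:
  x=0, y=0, z=0: formula gives 0, h = 0 ✓
  x=0, y=0, z=1: formula gives 0, h = 0 ✓
  x=0, y=1, z=0: formula gives 0, but h = 1 ✗
Since they disagree at (0,1,0), the expression is not a correct formula for h.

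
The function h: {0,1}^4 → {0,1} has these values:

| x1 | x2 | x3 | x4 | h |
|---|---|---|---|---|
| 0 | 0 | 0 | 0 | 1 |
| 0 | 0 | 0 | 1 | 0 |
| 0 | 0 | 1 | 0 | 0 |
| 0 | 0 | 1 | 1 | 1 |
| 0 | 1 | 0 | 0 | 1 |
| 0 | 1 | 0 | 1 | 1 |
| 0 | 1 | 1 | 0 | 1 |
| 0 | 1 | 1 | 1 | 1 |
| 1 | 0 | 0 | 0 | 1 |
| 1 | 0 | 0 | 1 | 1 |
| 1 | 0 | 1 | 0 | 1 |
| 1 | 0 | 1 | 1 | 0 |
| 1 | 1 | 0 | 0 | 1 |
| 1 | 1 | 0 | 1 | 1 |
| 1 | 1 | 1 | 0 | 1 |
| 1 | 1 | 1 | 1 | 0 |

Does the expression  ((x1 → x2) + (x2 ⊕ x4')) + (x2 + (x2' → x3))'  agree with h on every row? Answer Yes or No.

No

Check the formula against h row by row:
  x1=0, x2=0, x3=0, x4=0: formula gives 1, h = 1 ✓
  x1=0, x2=0, x3=0, x4=1: formula gives 1, but h = 0 ✗
Since they disagree at (0,0,0,1), the expression is not a correct formula for h.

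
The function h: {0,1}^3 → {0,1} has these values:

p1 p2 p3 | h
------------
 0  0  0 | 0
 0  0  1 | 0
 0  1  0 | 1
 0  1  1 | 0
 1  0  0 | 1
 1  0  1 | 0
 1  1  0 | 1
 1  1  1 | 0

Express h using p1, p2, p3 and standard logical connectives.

h(p1, p2, p3) = (((~p1 & p2) & ~p3) | ((p1 & ~p2) & ~p3)) | ((p1 & p2) & ~p3)

Collect the rows where h=1 — (0,1,0), (1,0,0), (1,1,0) — and write one minterm per row: ¬p1·p2·¬p3, p1·¬p2·¬p3, p1·p2·¬p3. Their union (logical OR) reproduces the table exactly.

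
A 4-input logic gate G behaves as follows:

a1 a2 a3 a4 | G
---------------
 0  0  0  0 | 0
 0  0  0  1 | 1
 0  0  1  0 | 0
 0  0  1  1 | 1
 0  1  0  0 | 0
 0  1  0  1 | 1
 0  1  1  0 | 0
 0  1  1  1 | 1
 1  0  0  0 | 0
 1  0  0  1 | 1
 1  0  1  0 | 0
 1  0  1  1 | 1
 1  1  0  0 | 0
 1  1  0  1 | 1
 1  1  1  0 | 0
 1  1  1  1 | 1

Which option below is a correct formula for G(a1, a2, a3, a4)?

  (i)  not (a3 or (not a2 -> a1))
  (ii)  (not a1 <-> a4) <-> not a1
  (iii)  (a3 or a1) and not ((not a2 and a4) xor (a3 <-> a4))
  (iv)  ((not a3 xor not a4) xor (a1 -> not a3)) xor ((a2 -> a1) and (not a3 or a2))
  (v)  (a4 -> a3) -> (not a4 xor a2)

ii

(i) fails at (0,0,0,0): the formula yields 1, G is 0.
(iii) fails at (0,0,0,1): the formula yields 0, G is 1.
(iv) fails at (0,1,0,0): the formula yields 1, G is 0.
(v) fails at (0,0,0,0): the formula yields 1, G is 0.
That leaves (ii). Evaluating it on every row reproduces the table of G exactly.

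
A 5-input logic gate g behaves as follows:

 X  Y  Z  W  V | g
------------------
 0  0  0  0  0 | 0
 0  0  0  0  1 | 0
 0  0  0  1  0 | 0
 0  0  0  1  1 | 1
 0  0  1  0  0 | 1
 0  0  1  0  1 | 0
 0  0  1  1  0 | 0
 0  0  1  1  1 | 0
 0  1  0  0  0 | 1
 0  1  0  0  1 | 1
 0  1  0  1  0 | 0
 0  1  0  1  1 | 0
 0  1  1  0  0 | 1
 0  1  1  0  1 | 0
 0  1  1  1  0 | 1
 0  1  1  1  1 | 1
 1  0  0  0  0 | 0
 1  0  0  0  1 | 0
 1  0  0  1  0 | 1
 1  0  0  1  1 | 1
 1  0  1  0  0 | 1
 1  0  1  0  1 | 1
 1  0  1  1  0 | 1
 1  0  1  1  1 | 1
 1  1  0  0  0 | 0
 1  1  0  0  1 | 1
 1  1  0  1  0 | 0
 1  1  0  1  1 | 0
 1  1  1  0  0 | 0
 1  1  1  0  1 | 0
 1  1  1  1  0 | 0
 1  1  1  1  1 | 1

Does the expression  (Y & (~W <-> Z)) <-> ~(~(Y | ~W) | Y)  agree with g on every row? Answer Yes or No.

Evaluate (Y & (~W <-> Z)) <-> ~(~(Y | ~W) | Y) on each row and compare to g:
  X=0, Y=0, Z=0, W=0, V=0: formula gives 0, g = 0 ✓
  X=0, Y=0, Z=0, W=0, V=1: formula gives 0, g = 0 ✓
  X=0, Y=0, Z=0, W=1, V=0: formula gives 1, but g = 0 ✗
A single disagreement suffices: at (0,0,0,1,0) they differ, so the formula does not compute g.

No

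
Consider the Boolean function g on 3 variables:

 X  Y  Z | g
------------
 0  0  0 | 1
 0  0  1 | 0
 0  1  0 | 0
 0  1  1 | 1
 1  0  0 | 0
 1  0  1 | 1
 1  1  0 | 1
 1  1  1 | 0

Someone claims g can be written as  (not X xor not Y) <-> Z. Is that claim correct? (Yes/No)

Test each input against both g and the formula:
  X=0, Y=0, Z=0: formula gives 1, g = 1 ✓
  X=0, Y=0, Z=1: formula gives 0, g = 0 ✓
  X=0, Y=1, Z=0: formula gives 0, g = 0 ✓
  X=0, Y=1, Z=1: formula gives 1, g = 1 ✓
  X=1, Y=0, Z=0: formula gives 0, g = 0 ✓
  …and likewise for the remaining 3 rows.
No disagreement on any input; they are logically equivalent.

Yes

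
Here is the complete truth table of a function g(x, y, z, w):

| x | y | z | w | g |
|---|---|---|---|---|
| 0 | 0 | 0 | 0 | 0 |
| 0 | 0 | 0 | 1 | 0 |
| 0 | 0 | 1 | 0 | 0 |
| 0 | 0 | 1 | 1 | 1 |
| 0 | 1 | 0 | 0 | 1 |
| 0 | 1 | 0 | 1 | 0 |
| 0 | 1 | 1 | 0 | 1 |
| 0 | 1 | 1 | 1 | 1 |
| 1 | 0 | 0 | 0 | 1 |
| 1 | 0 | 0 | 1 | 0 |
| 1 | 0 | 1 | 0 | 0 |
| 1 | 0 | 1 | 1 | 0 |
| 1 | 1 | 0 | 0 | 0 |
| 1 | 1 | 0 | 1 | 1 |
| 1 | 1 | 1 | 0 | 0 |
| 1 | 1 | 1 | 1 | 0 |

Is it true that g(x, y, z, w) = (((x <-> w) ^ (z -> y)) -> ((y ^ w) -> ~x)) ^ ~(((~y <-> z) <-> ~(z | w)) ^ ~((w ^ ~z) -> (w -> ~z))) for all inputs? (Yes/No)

No

Test each input against both g and the formula:
  x=0, y=0, z=0, w=0: formula gives 0, g = 0 ✓
  x=0, y=0, z=0, w=1: formula gives 1, but g = 0 ✗
Row (0,0,0,1) is a counterexample, so the formula is not equivalent to g.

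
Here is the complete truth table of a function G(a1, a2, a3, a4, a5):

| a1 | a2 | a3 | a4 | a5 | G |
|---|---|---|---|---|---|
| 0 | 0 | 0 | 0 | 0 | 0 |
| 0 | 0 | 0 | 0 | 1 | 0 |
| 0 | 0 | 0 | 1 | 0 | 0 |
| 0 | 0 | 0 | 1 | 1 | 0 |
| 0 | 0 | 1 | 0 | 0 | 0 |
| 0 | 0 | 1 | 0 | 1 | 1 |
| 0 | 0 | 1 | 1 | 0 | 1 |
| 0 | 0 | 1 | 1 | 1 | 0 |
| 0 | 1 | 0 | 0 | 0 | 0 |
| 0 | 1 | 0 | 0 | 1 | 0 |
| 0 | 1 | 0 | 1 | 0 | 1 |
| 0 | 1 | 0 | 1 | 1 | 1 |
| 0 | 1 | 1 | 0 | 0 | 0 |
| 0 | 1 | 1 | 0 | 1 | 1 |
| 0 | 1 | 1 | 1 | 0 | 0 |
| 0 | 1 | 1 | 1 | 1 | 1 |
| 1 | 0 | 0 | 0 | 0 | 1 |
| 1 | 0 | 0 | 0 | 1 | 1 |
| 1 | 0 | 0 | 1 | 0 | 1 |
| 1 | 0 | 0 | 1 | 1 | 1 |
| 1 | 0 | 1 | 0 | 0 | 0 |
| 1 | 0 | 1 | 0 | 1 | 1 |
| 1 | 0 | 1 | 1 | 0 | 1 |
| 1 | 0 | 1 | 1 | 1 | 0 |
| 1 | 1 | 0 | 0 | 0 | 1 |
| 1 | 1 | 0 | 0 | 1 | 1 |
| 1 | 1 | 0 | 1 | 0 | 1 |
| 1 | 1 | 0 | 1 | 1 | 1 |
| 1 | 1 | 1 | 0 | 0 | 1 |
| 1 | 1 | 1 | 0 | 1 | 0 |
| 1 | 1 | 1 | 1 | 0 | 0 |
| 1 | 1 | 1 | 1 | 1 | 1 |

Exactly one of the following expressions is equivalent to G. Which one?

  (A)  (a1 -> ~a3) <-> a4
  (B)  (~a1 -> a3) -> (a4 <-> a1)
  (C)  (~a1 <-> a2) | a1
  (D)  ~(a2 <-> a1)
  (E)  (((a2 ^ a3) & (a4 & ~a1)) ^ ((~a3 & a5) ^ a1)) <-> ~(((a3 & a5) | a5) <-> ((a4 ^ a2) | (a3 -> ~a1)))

(A) disagrees with G on (0,0,0,1,0) (formula → 1, table → 0); rule it out.
(B) disagrees with G on (0,0,0,0,0) (formula → 1, table → 0); rule it out.
(C) disagrees with G on (0,0,1,0,1) (formula → 0, table → 1); rule it out.
(D) disagrees with G on (0,0,1,0,1) (formula → 0, table → 1); rule it out.
That leaves (E). Evaluating it on every row reproduces the table of G exactly.

E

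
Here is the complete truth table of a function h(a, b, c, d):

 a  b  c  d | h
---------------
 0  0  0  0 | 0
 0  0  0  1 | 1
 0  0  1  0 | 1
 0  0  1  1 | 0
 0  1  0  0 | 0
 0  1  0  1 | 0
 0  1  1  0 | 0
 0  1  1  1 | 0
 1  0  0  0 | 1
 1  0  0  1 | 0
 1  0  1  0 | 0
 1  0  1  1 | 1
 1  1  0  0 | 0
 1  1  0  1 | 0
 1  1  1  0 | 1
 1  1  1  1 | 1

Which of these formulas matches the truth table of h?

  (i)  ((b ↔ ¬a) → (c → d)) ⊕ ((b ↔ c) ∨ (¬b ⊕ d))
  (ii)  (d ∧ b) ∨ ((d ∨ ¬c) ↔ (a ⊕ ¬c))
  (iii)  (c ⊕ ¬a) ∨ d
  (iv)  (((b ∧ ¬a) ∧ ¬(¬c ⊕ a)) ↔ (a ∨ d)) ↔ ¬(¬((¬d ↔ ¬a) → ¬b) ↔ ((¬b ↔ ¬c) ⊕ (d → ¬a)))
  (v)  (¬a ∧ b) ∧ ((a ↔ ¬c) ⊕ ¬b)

iv

(i): at (0,0,0,1) it gives 0, but h = 1 — eliminated.
(ii): at (0,0,0,0) it gives 1, but h = 0 — eliminated.
(iii): at (0,0,0,0) it gives 1, but h = 0 — eliminated.
(v): at (0,0,0,1) it gives 0, but h = 1 — eliminated.
Only (iv) survives; checking it on all 16 rows confirms it matches h.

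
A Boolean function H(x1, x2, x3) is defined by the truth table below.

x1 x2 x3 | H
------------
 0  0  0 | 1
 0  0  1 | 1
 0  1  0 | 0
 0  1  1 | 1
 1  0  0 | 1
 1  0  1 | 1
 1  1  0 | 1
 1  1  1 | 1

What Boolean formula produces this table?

H(x1, x2, x3) = NOT ((NOT x1 AND x2) AND NOT x3)

Only row (0,1,0) gives 0. So H is 1 everywhere except there — the complement of the minterm ¬x1·x2·¬x3.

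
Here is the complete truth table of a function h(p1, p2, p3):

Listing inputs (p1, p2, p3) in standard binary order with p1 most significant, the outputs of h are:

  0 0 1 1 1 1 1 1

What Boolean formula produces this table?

There are just 2 zero rows: (0,0,0), (0,0,1). Their minterms are ¬p1·¬p2·¬p3, ¬p1·¬p2·p3; the OR of those covers precisely the 0-outputs, and negating it yields h.

h(p1, p2, p3) = (((p1' · p2') · p3') + ((p1' · p2') · p3))'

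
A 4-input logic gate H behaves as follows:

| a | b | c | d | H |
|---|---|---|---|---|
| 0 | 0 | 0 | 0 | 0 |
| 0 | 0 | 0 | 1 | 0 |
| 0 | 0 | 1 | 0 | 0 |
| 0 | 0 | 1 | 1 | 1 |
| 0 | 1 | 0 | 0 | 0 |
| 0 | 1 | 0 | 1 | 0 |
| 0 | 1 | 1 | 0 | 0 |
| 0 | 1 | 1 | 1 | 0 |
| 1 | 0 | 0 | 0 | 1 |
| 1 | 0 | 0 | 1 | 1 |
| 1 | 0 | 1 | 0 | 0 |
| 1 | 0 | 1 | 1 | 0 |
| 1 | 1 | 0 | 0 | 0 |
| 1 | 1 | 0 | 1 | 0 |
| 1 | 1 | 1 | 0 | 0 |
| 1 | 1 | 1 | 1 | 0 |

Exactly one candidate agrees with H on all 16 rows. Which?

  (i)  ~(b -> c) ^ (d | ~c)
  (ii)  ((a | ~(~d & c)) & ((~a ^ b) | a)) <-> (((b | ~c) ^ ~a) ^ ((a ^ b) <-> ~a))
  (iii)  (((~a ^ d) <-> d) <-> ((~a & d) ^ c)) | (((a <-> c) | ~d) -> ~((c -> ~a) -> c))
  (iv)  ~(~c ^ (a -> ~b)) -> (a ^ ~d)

(i) fails at (0,0,0,0): the formula yields 1, H is 0.
(iii) fails at (0,0,0,0): the formula yields 1, H is 0.
(iv) fails at (0,0,0,0): the formula yields 1, H is 0.
(ii) is the remaining candidate, and it agrees with H on all 16 inputs.

ii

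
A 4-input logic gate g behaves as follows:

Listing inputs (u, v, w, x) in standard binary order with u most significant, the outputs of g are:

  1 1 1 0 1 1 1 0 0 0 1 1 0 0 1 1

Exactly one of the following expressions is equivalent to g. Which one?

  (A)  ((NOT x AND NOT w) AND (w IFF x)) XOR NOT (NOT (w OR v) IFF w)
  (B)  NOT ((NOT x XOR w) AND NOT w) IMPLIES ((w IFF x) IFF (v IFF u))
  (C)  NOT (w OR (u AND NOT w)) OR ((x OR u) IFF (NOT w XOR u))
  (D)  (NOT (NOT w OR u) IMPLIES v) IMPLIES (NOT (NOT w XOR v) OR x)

C

(A): at (0,0,0,0) it gives 0, but g = 1 — eliminated.
(B): at (0,0,0,1) it gives 0, but g = 1 — eliminated.
(D): at (0,0,0,0) it gives 0, but g = 1 — eliminated.
Only (C) survives; checking it on all 16 rows confirms it matches g.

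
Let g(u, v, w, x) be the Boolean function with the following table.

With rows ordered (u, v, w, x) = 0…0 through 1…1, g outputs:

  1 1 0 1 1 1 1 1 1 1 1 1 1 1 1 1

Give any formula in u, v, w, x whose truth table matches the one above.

g(u, v, w, x) = (((u' · v') · w) · x')'

g is 0 on exactly one input, (0,0,1,0), whose minterm is ¬u·¬v·w·¬x. So g is the negation of that single conjunction.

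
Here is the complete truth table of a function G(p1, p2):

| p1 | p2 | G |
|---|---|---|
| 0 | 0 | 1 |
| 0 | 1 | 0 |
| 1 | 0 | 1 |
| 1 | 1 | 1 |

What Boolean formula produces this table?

This is p2 → p1 (false only at 0,1).

G(p1, p2) = p2 → p1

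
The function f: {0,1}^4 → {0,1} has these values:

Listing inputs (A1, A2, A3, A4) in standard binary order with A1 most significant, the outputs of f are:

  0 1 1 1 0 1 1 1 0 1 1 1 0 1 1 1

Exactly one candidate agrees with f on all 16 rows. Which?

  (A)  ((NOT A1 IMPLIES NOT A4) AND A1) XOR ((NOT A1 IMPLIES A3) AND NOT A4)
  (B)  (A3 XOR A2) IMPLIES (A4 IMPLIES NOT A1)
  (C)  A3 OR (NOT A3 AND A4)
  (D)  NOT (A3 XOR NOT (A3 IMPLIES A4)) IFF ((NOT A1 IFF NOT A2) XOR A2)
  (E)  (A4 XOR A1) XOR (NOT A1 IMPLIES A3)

(A) fails at (0,0,0,1): the formula yields 0, f is 1.
(B) fails at (0,0,0,0): the formula yields 1, f is 0.
(D) fails at (0,0,0,0): the formula yields 1, f is 0.
(E) fails at (0,0,1,1): the formula yields 0, f is 1.
(C) is the remaining candidate, and it agrees with f on all 16 inputs.

C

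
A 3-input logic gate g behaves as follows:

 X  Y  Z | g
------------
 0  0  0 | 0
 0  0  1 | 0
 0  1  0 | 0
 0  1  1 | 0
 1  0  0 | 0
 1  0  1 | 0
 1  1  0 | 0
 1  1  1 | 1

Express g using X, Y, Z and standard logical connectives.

g is 1 on exactly one input, (1,1,1), whose minterm is X·Y·Z. So g is just that conjunction.

g(X, Y, Z) = (X AND Y) AND Z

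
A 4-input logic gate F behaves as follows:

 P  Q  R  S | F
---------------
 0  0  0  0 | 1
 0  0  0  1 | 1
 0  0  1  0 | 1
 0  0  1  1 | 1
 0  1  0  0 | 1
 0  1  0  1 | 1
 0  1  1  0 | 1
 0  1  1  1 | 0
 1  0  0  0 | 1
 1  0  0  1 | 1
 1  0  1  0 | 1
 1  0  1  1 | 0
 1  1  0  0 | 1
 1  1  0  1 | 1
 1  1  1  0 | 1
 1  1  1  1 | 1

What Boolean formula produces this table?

F(P, Q, R, S) = ((((P' · Q) · R) · S) + (((P · Q') · R) · S))'

There are just 2 zero rows: (0,1,1,1), (1,0,1,1). Their minterms are ¬P·Q·R·S, P·¬Q·R·S; the OR of those covers precisely the 0-outputs, and negating it yields F.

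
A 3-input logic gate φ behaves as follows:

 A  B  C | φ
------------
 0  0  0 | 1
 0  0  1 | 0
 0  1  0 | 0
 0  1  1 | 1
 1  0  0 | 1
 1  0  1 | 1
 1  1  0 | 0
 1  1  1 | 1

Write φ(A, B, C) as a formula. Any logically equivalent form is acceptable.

φ(A, B, C) = not ((((not A and not B) and C) or ((not A and B) and not C)) or ((A and B) and not C))

There are just 3 zero rows: (0,0,1), (0,1,0), (1,1,0). Their minterms are ¬A·¬B·C, ¬A·B·¬C, A·B·¬C; the OR of those covers precisely the 0-outputs, and negating it yields φ.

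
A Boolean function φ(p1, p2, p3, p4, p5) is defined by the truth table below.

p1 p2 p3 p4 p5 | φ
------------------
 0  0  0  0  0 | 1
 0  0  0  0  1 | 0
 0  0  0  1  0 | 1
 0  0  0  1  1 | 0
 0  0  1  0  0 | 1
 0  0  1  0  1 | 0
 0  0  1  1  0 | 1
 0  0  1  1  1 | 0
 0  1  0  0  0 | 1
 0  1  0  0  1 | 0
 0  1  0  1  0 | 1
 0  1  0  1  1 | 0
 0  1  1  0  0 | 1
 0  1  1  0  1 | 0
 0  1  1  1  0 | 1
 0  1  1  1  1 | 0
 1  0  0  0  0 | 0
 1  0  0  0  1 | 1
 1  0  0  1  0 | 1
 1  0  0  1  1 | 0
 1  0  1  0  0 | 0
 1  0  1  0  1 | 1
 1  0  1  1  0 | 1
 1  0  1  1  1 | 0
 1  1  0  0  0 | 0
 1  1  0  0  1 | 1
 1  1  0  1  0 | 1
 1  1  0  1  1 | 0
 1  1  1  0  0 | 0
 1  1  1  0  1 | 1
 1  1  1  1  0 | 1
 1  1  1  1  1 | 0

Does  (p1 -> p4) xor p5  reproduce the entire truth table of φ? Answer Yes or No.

Yes

Evaluate (p1 -> p4) xor p5 on each row and compare to φ:
  p1=0, p2=0, p3=0, p4=0, p5=0: formula gives 1, φ = 1 ✓
  p1=0, p2=0, p3=0, p4=0, p5=1: formula gives 0, φ = 0 ✓
  p1=0, p2=0, p3=0, p4=1, p5=0: formula gives 1, φ = 1 ✓
  p1=0, p2=0, p3=0, p4=1, p5=1: formula gives 0, φ = 0 ✓
  …and likewise for the remaining 28 rows.
No disagreement on any input; they are logically equivalent.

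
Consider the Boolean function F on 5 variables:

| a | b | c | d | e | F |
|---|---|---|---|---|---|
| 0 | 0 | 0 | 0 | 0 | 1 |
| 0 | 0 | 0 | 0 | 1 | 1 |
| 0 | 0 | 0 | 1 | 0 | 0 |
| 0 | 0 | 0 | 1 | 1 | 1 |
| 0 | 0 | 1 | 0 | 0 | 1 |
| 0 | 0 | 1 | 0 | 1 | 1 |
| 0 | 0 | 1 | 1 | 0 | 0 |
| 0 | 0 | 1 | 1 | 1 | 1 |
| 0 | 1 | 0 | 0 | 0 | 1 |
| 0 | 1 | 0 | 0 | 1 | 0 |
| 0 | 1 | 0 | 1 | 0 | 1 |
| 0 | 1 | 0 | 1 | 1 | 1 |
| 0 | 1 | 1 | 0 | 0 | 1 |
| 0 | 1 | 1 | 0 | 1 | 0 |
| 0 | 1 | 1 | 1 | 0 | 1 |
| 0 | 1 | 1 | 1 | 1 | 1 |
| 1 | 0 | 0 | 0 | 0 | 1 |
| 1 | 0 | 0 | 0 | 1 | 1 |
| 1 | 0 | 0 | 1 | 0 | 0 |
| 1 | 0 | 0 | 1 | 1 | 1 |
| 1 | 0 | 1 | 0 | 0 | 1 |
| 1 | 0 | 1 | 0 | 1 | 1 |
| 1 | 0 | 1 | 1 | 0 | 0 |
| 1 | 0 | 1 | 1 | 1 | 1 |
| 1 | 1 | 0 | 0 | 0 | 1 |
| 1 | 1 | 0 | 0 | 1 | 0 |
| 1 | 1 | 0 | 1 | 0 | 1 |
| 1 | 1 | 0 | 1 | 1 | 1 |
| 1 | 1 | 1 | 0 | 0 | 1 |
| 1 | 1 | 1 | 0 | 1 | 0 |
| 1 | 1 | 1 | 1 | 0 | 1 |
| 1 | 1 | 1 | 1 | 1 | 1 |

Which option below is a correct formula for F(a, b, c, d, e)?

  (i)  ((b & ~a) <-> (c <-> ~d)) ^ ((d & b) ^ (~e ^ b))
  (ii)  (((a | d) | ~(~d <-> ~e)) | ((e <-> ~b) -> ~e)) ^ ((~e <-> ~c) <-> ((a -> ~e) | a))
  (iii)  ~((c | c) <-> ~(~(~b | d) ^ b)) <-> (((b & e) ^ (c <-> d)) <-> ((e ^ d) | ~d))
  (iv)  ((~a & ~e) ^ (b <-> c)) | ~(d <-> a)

iii

(i): at (0,0,0,0,0) it gives 0, but F = 1 — eliminated.
(ii): at (0,0,0,0,0) it gives 0, but F = 1 — eliminated.
(iv): at (0,0,0,0,0) it gives 0, but F = 1 — eliminated.
(iii) is the remaining candidate, and it agrees with F on all 32 inputs.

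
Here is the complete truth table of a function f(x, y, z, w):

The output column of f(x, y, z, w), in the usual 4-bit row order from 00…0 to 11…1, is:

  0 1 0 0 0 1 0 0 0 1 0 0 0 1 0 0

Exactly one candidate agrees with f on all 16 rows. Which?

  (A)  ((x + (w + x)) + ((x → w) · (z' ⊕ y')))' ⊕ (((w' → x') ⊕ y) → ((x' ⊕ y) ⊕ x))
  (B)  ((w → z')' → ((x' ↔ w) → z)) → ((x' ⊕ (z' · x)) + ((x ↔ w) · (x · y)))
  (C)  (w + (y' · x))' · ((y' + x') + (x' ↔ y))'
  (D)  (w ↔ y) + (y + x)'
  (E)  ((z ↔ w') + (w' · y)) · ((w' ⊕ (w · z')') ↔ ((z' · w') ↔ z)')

E

(A) fails at (0,0,1,0): the formula yields 1, f is 0.
(B) fails at (0,0,0,0): the formula yields 1, f is 0.
(C) fails at (0,0,0,1): the formula yields 0, f is 1.
(D) fails at (0,0,0,0): the formula yields 1, f is 0.
That leaves (E). Evaluating it on every row reproduces the table of f exactly.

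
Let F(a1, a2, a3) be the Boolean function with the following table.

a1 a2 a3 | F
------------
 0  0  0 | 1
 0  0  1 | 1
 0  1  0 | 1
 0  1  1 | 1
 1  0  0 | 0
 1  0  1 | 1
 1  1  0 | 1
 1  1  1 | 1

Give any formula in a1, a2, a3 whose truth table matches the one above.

F(a1, a2, a3) = not ((a1 and not a2) and not a3)

F is 0 on exactly one input, (1,0,0), whose minterm is a1·¬a2·¬a3. So F is the negation of that single conjunction.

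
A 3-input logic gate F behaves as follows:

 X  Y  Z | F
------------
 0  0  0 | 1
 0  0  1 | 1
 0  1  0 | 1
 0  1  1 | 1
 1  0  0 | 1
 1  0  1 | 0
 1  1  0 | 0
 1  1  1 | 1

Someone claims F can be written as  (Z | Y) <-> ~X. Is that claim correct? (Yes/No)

No

Evaluate (Z | Y) <-> ~X on each row and compare to F:
  X=0, Y=0, Z=0: formula gives 0, but F = 1 ✗
A single disagreement suffices: at (0,0,0) they differ, so the formula does not compute F.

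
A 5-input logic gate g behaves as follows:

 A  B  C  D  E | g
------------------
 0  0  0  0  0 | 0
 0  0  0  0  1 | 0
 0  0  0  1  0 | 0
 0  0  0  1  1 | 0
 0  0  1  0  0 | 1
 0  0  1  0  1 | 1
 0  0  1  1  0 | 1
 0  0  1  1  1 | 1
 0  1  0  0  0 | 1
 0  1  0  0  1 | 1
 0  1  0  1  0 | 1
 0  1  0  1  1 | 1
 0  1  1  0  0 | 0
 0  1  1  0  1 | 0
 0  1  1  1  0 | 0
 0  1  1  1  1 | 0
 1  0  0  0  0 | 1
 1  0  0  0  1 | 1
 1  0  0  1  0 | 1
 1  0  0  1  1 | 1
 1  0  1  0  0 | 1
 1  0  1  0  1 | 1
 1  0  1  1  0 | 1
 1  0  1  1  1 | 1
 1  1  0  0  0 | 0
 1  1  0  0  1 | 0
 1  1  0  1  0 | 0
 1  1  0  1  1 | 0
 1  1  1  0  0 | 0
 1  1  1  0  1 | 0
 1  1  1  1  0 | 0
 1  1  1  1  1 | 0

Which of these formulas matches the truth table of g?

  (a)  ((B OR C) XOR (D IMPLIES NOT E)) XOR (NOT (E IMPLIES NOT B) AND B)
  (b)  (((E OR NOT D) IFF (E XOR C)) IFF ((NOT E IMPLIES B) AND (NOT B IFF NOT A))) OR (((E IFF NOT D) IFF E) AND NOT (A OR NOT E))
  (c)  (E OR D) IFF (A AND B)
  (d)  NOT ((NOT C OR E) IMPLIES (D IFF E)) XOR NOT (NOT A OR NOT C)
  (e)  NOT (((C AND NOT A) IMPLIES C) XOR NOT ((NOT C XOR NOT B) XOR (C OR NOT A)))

e

(a) disagrees with g on (0,0,0,0,0) (formula → 1, table → 0); rule it out.
(b) disagrees with g on (0,0,0,0,0) (formula → 1, table → 0); rule it out.
(c) disagrees with g on (0,0,0,0,0) (formula → 1, table → 0); rule it out.
(d) disagrees with g on (0,0,0,0,1) (formula → 1, table → 0); rule it out.
That leaves (e). Evaluating it on every row reproduces the table of g exactly.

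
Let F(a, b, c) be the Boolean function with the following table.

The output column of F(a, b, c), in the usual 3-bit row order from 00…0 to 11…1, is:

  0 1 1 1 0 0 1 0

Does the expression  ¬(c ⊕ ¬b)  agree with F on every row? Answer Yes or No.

Check the formula against F row by row:
  a=0, b=0, c=0: formula gives 0, F = 0 ✓
  a=0, b=0, c=1: formula gives 1, F = 1 ✓
  a=0, b=1, c=0: formula gives 1, F = 1 ✓
  a=0, b=1, c=1: formula gives 0, but F = 1 ✗
A single disagreement suffices: at (0,1,1) they differ, so the formula does not compute F.

No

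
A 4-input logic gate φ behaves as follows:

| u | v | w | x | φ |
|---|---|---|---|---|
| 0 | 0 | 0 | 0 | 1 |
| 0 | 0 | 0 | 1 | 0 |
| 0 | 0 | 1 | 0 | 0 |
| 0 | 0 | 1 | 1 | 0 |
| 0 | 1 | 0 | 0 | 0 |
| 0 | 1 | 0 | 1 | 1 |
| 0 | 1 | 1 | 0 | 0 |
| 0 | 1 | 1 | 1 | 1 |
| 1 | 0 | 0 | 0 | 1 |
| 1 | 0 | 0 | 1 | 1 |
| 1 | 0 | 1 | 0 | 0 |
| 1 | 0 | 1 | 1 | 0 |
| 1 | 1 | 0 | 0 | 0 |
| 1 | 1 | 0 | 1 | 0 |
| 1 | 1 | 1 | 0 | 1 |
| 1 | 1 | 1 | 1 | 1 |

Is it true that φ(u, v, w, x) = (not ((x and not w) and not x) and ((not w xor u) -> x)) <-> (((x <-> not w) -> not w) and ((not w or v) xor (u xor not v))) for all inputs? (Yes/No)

No

Evaluate (not ((x and not w) and not x) and ((not w xor u) -> x)) <-> (((x <-> not w) -> not w) and ((not w or v) xor (u xor not v))) on each row and compare to φ:
  u=0, v=0, w=0, x=0: formula gives 1, φ = 1 ✓
  u=0, v=0, w=0, x=1: formula gives 0, φ = 0 ✓
  u=0, v=0, w=1, x=0: formula gives 0, φ = 0 ✓
  u=0, v=0, w=1, x=1: formula gives 1, but φ = 0 ✗
A single disagreement suffices: at (0,0,1,1) they differ, so the formula does not compute φ.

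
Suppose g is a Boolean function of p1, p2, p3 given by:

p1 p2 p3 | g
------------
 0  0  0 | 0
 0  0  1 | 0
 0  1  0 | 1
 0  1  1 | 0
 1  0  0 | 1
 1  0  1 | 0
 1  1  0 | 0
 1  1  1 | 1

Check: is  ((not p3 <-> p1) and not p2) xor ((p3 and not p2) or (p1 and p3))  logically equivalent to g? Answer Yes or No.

No

Evaluate ((not p3 <-> p1) and not p2) xor ((p3 and not p2) or (p1 and p3)) on each row and compare to g:
  p1=0, p2=0, p3=0: formula gives 0, g = 0 ✓
  p1=0, p2=0, p3=1: formula gives 0, g = 0 ✓
  p1=0, p2=1, p3=0: formula gives 0, but g = 1 ✗
A single disagreement suffices: at (0,1,0) they differ, so the formula does not compute g.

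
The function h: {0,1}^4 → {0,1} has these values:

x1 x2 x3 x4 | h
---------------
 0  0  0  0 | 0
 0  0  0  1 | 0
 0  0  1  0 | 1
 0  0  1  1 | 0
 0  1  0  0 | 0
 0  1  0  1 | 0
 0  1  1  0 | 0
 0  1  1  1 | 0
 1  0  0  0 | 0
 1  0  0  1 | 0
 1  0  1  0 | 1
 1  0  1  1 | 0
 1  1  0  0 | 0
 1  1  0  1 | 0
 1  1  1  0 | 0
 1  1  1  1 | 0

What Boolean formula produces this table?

The 1-rows are (0,0,1,0), (1,0,1,0). Each contributes one minterm — ¬x1·¬x2·x3·¬x4; x1·¬x2·x3·¬x4 — and their disjunction is a sum-of-products form of h.

h(x1, x2, x3, x4) = (((¬x1 ∧ ¬x2) ∧ x3) ∧ ¬x4) ∨ (((x1 ∧ ¬x2) ∧ x3) ∧ ¬x4)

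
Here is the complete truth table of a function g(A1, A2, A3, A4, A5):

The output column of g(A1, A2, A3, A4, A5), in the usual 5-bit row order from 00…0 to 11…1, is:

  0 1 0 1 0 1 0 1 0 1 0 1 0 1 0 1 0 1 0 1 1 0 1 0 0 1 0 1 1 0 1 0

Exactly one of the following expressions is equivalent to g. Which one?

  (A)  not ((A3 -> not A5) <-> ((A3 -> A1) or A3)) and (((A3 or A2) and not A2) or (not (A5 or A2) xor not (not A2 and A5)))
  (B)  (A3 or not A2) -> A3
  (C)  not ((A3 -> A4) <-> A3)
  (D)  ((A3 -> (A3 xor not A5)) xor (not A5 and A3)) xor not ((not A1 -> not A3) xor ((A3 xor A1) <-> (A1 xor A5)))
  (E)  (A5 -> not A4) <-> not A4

D

(A): at (0,0,0,0,1) it gives 0, but g = 1 — eliminated.
(B): at (0,0,0,0,1) it gives 0, but g = 1 — eliminated.
(C): at (0,0,0,0,0) it gives 1, but g = 0 — eliminated.
(E): at (0,0,0,0,0) it gives 1, but g = 0 — eliminated.
(D) is the remaining candidate, and it agrees with g on all 32 inputs.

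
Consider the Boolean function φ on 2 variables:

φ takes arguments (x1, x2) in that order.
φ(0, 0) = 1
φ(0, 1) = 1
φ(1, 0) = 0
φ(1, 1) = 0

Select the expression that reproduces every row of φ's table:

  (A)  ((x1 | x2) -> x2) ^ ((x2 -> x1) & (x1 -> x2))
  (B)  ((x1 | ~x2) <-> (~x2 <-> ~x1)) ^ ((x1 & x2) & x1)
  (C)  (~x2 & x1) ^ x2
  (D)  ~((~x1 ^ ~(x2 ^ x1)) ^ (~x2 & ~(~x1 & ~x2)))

(A) fails at (0,0): the formula yields 0, φ is 1.
(C) fails at (0,0): the formula yields 0, φ is 1.
(D) fails at (0,1): the formula yields 0, φ is 1.
That leaves (B). Evaluating it on every row reproduces the table of φ exactly.

B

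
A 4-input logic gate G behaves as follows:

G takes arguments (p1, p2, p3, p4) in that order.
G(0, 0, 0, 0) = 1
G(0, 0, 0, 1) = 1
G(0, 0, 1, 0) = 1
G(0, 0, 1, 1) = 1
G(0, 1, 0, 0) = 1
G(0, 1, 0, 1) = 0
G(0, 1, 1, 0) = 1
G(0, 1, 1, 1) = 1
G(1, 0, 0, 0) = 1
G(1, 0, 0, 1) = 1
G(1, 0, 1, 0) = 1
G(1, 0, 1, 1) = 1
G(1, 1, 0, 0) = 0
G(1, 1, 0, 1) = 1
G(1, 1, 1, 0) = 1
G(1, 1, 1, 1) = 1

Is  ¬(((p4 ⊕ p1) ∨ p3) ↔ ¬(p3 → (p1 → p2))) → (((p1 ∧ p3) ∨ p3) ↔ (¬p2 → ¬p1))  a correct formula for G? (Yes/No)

No

Test each input against both G and the formula:
  p1=0, p2=0, p3=0, p4=0: formula gives 1, G = 1 ✓
  p1=0, p2=0, p3=0, p4=1: formula gives 0, but G = 1 ✗
Row (0,0,0,1) is a counterexample, so the formula is not equivalent to G.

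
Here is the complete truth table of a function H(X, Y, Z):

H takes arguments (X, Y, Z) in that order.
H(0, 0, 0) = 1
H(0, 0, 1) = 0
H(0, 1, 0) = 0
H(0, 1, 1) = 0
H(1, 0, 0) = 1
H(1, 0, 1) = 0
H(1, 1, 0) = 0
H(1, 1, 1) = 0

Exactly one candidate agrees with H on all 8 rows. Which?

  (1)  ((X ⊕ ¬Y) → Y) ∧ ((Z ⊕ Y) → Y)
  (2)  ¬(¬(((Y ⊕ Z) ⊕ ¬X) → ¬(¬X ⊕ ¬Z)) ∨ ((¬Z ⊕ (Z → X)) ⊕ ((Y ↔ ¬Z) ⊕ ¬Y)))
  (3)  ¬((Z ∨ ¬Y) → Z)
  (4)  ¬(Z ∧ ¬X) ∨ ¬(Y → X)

3

(1) fails at (0,0,0): the formula yields 0, H is 1.
(2) fails at (0,0,0): the formula yields 0, H is 1.
(4) fails at (0,1,0): the formula yields 1, H is 0.
(3) is the remaining candidate, and it agrees with H on all 8 inputs.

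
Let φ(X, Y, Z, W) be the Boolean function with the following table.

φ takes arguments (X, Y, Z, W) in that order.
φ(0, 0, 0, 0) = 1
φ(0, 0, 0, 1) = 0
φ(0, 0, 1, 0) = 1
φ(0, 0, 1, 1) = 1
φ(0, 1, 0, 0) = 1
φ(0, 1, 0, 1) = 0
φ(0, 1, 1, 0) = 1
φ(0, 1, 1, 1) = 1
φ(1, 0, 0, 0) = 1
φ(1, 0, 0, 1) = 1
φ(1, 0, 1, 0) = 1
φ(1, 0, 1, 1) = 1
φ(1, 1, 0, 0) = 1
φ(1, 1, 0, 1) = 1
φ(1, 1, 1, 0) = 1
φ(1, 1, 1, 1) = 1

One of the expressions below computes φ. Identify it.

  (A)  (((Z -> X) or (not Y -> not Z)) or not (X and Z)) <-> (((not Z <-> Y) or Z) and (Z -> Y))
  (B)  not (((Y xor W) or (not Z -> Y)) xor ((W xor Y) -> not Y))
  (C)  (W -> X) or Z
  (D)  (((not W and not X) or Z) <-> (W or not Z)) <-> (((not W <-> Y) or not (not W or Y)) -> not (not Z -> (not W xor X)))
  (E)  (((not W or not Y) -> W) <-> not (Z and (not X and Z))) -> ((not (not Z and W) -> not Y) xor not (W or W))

C

(A) disagrees with φ on (0,0,0,0) (formula → 0, table → 1); rule it out.
(B) disagrees with φ on (0,0,0,0) (formula → 0, table → 1); rule it out.
(D) disagrees with φ on (0,0,1,0) (formula → 0, table → 1); rule it out.
(E) disagrees with φ on (0,0,0,1) (formula → 1, table → 0); rule it out.
That leaves (C). Evaluating it on every row reproduces the table of φ exactly.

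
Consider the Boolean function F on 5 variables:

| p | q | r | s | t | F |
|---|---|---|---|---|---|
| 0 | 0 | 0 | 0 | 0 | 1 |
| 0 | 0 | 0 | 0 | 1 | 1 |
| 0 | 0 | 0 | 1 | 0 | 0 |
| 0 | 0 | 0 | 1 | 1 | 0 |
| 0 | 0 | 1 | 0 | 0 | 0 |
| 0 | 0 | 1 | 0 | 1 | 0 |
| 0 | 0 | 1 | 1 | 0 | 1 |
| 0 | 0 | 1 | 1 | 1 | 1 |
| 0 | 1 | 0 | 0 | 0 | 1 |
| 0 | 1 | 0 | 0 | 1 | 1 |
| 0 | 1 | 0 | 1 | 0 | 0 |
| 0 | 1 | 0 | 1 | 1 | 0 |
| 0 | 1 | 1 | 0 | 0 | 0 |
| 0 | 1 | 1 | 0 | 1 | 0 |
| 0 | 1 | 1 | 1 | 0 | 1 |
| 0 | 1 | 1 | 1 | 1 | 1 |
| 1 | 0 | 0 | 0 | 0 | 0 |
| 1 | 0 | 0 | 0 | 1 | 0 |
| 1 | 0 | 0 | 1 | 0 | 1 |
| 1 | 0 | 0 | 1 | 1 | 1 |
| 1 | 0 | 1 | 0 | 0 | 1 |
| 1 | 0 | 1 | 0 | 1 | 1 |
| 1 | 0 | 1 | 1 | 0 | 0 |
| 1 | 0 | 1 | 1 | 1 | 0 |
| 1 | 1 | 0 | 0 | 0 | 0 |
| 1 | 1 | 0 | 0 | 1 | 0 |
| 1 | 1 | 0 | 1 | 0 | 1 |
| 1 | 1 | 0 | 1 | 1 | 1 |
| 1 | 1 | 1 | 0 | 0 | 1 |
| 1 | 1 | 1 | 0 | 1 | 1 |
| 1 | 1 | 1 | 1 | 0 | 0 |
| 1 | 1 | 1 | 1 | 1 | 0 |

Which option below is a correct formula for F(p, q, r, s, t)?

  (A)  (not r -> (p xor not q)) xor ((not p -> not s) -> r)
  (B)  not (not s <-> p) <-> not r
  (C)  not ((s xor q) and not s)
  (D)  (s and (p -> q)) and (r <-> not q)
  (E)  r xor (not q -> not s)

B

(A) disagrees with F on (0,0,1,1,0) (formula → 0, table → 1); rule it out.
(C) disagrees with F on (0,0,0,1,0) (formula → 1, table → 0); rule it out.
(D) disagrees with F on (0,0,0,0,0) (formula → 0, table → 1); rule it out.
(E) disagrees with F on (0,1,0,1,0) (formula → 1, table → 0); rule it out.
(B) is the remaining candidate, and it agrees with F on all 32 inputs.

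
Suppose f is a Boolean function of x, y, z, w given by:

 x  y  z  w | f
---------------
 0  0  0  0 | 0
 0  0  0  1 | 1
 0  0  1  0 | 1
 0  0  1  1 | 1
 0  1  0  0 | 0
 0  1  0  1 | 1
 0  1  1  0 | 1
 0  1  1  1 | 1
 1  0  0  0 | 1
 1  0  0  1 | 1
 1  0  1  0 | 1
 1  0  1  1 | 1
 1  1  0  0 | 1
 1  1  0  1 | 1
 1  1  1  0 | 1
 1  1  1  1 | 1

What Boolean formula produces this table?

f is 0 on only 2 rows — (0,0,0,0), (0,1,0,0). Writing each as a minterm (¬x·¬y·¬z·¬w, ¬x·y·¬z·¬w) and OR-ing them characterizes exactly where f=0, so f is the negation of that disjunction.

f(x, y, z, w) = NOT ((((NOT x AND NOT y) AND NOT z) AND NOT w) OR (((NOT x AND y) AND NOT z) AND NOT w))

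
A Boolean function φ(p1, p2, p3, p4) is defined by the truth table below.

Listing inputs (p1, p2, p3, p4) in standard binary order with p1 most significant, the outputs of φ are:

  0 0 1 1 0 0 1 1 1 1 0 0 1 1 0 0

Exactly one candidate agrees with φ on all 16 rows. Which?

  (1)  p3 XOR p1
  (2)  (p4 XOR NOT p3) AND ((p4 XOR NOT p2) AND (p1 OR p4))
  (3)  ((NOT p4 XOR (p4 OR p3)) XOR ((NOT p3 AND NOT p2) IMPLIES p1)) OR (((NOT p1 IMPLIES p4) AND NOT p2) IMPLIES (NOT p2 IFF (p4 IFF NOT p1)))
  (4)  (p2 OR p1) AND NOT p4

(2) fails at (0,0,1,0): the formula yields 0, φ is 1.
(3) fails at (0,0,0,0): the formula yields 1, φ is 0.
(4) fails at (0,0,1,0): the formula yields 0, φ is 1.
Only (1) survives; checking it on all 16 rows confirms it matches φ.

1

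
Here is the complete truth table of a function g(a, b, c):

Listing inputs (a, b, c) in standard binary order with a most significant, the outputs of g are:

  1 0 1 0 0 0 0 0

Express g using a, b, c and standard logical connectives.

g=1 on 2 inputs: (0,0,0), (0,1,0). Reading each as a conjunction of literals (¬a·¬b·¬c, ¬a·b·¬c) and taking the OR gives the canonical DNF.

g(a, b, c) = ((a' · b') · c') + ((a' · b) · c')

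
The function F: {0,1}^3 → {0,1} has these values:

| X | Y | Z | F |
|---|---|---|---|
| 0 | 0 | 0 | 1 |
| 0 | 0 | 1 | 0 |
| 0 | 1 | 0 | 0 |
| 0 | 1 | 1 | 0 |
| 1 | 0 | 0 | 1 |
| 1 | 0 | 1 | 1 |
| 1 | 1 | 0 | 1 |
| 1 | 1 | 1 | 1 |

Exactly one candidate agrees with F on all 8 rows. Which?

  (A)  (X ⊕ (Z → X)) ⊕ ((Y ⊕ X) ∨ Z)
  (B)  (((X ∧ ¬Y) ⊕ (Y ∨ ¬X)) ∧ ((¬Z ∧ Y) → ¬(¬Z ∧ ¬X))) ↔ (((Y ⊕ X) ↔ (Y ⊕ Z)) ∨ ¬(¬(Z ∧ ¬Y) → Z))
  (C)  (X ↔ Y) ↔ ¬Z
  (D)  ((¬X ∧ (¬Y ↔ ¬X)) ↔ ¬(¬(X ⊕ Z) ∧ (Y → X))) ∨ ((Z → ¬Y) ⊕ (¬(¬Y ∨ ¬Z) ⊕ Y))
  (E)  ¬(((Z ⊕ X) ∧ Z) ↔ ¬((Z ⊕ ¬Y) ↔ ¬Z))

(A) disagrees with F on (0,0,1) (formula → 1, table → 0); rule it out.
(C) disagrees with F on (0,1,1) (formula → 1, table → 0); rule it out.
(D) disagrees with F on (0,0,1) (formula → 1, table → 0); rule it out.
(E) disagrees with F on (0,0,0) (formula → 0, table → 1); rule it out.
That leaves (B). Evaluating it on every row reproduces the table of F exactly.

B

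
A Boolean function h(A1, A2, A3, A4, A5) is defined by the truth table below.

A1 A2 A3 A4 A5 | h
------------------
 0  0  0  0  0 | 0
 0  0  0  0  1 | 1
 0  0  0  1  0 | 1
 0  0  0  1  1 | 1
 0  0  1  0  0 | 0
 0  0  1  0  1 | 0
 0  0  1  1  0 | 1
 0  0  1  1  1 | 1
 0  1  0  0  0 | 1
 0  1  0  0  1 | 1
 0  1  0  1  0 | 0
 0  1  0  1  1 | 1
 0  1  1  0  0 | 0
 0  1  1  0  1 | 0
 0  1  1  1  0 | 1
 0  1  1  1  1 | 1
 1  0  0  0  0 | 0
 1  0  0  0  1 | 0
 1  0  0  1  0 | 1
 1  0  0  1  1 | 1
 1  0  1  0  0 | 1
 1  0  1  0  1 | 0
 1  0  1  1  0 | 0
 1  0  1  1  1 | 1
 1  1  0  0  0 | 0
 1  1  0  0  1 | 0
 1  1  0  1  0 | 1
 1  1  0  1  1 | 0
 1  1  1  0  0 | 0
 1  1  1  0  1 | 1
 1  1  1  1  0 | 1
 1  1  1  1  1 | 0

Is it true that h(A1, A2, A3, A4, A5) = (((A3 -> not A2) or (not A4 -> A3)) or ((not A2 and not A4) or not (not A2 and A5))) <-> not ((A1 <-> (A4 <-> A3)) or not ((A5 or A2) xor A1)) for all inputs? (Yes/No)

Check the formula against h row by row:
  A1=0, A2=0, A3=0, A4=0, A5=0: formula gives 0, h = 0 ✓
  A1=0, A2=0, A3=0, A4=0, A5=1: formula gives 1, h = 1 ✓
  A1=0, A2=0, A3=0, A4=1, A5=0: formula gives 0, but h = 1 ✗
Since they disagree at (0,0,0,1,0), the expression is not a correct formula for h.

No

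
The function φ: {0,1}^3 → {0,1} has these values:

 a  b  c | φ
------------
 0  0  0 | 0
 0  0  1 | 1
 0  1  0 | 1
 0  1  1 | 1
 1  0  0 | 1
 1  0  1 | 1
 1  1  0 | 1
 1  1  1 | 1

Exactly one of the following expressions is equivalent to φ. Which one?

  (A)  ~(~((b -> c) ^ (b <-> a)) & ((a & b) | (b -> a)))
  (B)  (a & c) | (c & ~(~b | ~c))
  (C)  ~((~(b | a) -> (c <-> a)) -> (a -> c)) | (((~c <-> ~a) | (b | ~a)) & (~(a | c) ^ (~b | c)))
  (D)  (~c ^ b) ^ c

(A) disagrees with φ on (0,0,1) (formula → 0, table → 1); rule it out.
(B) disagrees with φ on (0,0,1) (formula → 0, table → 1); rule it out.
(D) disagrees with φ on (0,0,0) (formula → 1, table → 0); rule it out.
(C) is the remaining candidate, and it agrees with φ on all 8 inputs.

C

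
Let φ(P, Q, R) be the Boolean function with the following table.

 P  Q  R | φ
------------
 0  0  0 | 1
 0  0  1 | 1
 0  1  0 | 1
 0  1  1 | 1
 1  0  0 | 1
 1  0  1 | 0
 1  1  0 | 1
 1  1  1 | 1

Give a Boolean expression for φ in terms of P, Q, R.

φ(P, Q, R) = ((P · Q') · R)'

φ is 0 on exactly one input, (1,0,1), whose minterm is P·¬Q·R. So φ is the negation of that single conjunction.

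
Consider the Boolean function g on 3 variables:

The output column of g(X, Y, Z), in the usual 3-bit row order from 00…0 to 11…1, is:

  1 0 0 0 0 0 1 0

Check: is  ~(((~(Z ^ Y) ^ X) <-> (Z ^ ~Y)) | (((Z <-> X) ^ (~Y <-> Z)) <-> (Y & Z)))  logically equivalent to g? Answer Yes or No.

Check the formula against g row by row:
  X=0, Y=0, Z=0: formula gives 0, but g = 1 ✗
Since they disagree at (0,0,0), the expression is not a correct formula for g.

No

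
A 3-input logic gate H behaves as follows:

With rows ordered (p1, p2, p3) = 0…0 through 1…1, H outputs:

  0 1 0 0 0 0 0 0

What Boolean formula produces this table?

H is 1 on exactly one input, (0,0,1), whose minterm is ¬p1·¬p2·p3. So H is just that conjunction.

H(p1, p2, p3) = (~p1 & ~p2) & p3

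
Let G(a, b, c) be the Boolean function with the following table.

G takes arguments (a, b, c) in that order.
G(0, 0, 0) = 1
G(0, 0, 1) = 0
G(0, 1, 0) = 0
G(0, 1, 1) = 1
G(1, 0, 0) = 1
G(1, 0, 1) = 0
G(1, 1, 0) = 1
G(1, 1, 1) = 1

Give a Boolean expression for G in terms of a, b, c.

G(a, b, c) = NOT ((((NOT a AND NOT b) AND c) OR ((NOT a AND b) AND NOT c)) OR ((a AND NOT b) AND c))

G is 0 on only 3 rows — (0,0,1), (0,1,0), (1,0,1). Writing each as a minterm (¬a·¬b·c, ¬a·b·¬c, a·¬b·c) and OR-ing them characterizes exactly where G=0, so G is the negation of that disjunction.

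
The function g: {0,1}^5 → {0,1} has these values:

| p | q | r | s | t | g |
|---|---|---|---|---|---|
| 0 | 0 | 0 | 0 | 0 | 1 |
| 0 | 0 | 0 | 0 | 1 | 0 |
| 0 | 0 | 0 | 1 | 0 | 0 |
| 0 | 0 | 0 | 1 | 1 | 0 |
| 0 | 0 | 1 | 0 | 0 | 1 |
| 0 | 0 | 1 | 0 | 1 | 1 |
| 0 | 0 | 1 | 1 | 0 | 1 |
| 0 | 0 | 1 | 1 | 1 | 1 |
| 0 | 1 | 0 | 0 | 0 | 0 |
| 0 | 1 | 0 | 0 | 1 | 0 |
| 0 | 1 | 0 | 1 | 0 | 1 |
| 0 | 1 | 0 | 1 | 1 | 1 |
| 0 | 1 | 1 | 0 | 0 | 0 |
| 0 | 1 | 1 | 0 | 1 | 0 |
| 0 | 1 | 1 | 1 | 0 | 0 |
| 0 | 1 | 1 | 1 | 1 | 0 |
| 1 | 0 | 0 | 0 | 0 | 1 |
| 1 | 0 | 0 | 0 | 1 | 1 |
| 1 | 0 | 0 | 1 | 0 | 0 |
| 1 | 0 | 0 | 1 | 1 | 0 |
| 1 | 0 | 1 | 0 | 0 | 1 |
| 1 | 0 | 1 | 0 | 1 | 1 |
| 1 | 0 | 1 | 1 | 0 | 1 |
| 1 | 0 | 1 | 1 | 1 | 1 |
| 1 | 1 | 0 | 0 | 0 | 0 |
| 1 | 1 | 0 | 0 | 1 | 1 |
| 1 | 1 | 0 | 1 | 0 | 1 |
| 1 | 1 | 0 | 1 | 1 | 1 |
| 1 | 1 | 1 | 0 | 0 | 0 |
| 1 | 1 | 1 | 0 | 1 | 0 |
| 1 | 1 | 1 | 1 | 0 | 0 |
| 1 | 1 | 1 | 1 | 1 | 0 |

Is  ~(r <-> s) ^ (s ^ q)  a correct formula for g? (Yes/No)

Evaluate ~(r <-> s) ^ (s ^ q) on each row and compare to g:
  p=0, q=0, r=0, s=0, t=0: formula gives 0, but g = 1 ✗
Since they disagree at (0,0,0,0,0), the expression is not a correct formula for g.

No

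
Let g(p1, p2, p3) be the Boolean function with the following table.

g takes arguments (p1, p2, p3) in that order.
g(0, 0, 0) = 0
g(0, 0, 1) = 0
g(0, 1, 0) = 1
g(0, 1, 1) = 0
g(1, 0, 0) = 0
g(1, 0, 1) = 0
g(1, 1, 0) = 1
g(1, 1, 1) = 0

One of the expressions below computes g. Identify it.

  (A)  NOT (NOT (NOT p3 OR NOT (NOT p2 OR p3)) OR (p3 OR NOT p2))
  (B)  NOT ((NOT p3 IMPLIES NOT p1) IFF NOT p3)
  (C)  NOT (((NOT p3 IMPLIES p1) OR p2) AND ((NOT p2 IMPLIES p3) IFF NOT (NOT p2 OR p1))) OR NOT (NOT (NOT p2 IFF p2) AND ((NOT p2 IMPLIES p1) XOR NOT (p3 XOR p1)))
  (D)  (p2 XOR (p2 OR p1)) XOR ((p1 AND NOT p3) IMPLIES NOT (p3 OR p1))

(B): at (0,0,1) it gives 1, but g = 0 — eliminated.
(C): at (0,0,0) it gives 1, but g = 0 — eliminated.
(D): at (0,0,0) it gives 1, but g = 0 — eliminated.
(A) is the remaining candidate, and it agrees with g on all 8 inputs.

A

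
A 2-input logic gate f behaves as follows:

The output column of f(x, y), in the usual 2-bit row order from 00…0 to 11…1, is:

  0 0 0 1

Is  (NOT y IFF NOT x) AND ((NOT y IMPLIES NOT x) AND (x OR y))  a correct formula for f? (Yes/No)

Check the formula against f row by row:
  x=0, y=0: formula gives 0, f = 0 ✓
  x=0, y=1: formula gives 0, f = 0 ✓
  x=1, y=0: formula gives 0, f = 0 ✓
  x=1, y=1: formula gives 1, f = 1 ✓
No disagreement on any input; they are logically equivalent.

Yes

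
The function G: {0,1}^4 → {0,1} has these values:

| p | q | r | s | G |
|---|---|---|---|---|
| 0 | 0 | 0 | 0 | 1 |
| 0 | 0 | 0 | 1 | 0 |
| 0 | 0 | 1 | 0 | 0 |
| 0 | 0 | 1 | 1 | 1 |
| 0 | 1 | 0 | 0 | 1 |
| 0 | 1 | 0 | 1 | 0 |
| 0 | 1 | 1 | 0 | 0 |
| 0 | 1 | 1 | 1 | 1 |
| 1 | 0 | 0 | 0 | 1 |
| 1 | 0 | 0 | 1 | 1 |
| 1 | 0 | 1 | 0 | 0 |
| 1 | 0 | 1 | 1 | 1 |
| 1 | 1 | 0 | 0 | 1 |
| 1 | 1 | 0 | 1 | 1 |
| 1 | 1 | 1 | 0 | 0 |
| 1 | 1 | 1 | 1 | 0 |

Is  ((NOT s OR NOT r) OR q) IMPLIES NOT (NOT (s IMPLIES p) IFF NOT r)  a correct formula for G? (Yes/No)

Evaluate ((NOT s OR NOT r) OR q) IMPLIES NOT (NOT (s IMPLIES p) IFF NOT r) on each row and compare to G:
  p=0, q=0, r=0, s=0: formula gives 1, G = 1 ✓
  p=0, q=0, r=0, s=1: formula gives 0, G = 0 ✓
  p=0, q=0, r=1, s=0: formula gives 0, G = 0 ✓
  p=0, q=0, r=1, s=1: formula gives 1, G = 1 ✓
  …and likewise for the remaining 12 rows.
No disagreement on any input; they are logically equivalent.

Yes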